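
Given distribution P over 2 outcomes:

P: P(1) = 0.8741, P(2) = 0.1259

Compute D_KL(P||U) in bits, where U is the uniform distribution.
0.4539 bits

U(i) = 1/2 for all i

D_KL(P||U) = Σ P(x) log₂(P(x) / (1/2))
           = Σ P(x) log₂(P(x)) + log₂(2)
           = log₂(2) - H(P)

H(P) = -Σ P(x) log₂(P(x)):
  -P(1)·log₂(P(1)) = -(0.8741)·log₂(0.8741) = 0.16969
  -P(2)·log₂(P(2)) = -(0.1259)·log₂(0.1259) = 0.37640
H(P) = 0.16969 + 0.37640 = 0.54609 bits

log₂(2) = 1.00000 bits

D_KL(P||U) = 1.00000 - 0.54609 = 0.45391 ≈ 0.4539 bits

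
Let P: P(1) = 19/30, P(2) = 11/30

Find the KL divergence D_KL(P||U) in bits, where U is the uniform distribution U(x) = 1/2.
0.0519 bits

U(i) = 1/2 for all i

D_KL(P||U) = Σ P(x) log₂(P(x) / (1/2))
           = Σ P(x) log₂(P(x)) + log₂(2)
           = log₂(2) - H(P)

H(P) = -Σ P(x) log₂(P(x)):
  -P(1)·log₂(P(1)) = -(19/30)·log₂(19/30) = 0.41734
  -P(2)·log₂(P(2)) = -(11/30)·log₂(11/30) = 0.53073
H(P) = 0.41734 + 0.53073 = 0.94807 bits

log₂(2) = 1.00000 bits

D_KL(P||U) = 1.00000 - 0.94807 = 0.05193 ≈ 0.0519 bits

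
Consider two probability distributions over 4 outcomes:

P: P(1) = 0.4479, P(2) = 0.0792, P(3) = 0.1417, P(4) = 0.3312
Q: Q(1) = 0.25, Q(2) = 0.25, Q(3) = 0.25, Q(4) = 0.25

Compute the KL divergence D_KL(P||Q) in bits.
0.2638 bits

D_KL(P||Q) = Σ P(x) log₂(P(x)/Q(x))

Computing term by term:
  P(1)·log₂(P(1)/Q(1)) = 0.4479·log₂(0.4479/0.25) = 0.37680
  P(2)·log₂(P(2)/Q(2)) = 0.0792·log₂(0.0792/0.25) = -0.13134
  P(3)·log₂(P(3)/Q(3)) = 0.1417·log₂(0.1417/0.25) = -0.11606
  P(4)·log₂(P(4)/Q(4)) = 0.3312·log₂(0.3312/0.25) = 0.13439

D_KL(P||Q) = 0.37680 - 0.13134 - 0.11606 + 0.13439 = 0.26379 ≈ 0.2638 bits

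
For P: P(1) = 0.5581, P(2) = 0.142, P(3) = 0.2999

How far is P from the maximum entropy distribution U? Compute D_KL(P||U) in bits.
0.1944 bits

U(i) = 1/3 for all i

D_KL(P||U) = Σ P(x) log₂(P(x) / (1/3))
           = Σ P(x) log₂(P(x)) + log₂(3)
           = log₂(3) - H(P)

H(P) = -Σ P(x) log₂(P(x)):
  -P(1)·log₂(P(1)) = -(0.5581)·log₂(0.5581) = 0.46959
  -P(2)·log₂(P(2)) = -(0.142)·log₂(0.142) = 0.39988
  -P(3)·log₂(P(3)) = -(0.2999)·log₂(0.2999) = 0.52106
H(P) = 0.46959 + 0.39988 + 0.52106 = 1.39053 bits

log₂(3) = 1.58496 bits

D_KL(P||U) = 1.58496 - 1.39053 = 0.19443 ≈ 0.1944 bits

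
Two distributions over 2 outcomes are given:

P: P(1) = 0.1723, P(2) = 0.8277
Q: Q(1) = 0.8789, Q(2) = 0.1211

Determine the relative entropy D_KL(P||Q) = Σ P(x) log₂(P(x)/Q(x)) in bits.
1.8901 bits

D_KL(P||Q) = Σ P(x) log₂(P(x)/Q(x))

Computing term by term:
  P(1)·log₂(P(1)/Q(1)) = 0.1723·log₂(0.1723/0.8789) = -0.40504
  P(2)·log₂(P(2)/Q(2)) = 0.8277·log₂(0.8277/0.1211) = 2.29514

D_KL(P||Q) = -0.40504 + 2.29514 = 1.89010 ≈ 1.8901 bits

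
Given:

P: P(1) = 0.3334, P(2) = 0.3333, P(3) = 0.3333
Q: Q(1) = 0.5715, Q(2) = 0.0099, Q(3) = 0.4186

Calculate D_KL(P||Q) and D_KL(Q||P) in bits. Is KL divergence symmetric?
D_KL(P||Q) = 1.3221 bits, D_KL(Q||P) = 0.5317 bits. No, KL divergence is not symmetric.

D_KL(P||Q) = Σ P(x) log₂(P(x)/Q(x))

Computing term by term:
  P(1)·log₂(P(1)/Q(1)) = 0.3334·log₂(0.3334/0.5715) = -0.25922
  P(2)·log₂(P(2)/Q(2)) = 0.3333·log₂(0.3333/0.0099) = 1.69091
  P(3)·log₂(P(3)/Q(3)) = 0.3333·log₂(0.3333/0.4186) = -0.10957

D_KL(P||Q) = -0.25922 + 1.69091 - 0.10957 = 1.32212 ≈ 1.3221 bits

D_KL(Q||P) = Σ Q(x) log₂(Q(x)/P(x))

Computing term by term:
  Q(1)·log₂(Q(1)/P(1)) = 0.5715·log₂(0.5715/0.3334) = 0.44434
  Q(2)·log₂(Q(2)/P(2)) = 0.0099·log₂(0.0099/0.3333) = -0.05023
  Q(3)·log₂(Q(3)/P(3)) = 0.4186·log₂(0.4186/0.3333) = 0.13762

D_KL(Q||P) = 0.44434 - 0.05023 + 0.13762 = 0.53173 ≈ 0.5317 bits

These are NOT equal (difference: 0.7904 bits). KL divergence is asymmetric: D_KL(P||Q) ≠ D_KL(Q||P) in general.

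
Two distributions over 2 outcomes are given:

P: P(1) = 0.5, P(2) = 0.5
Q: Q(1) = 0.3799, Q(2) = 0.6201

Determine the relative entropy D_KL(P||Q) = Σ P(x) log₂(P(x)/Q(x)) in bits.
0.0429 bits

D_KL(P||Q) = Σ P(x) log₂(P(x)/Q(x))

Computing term by term:
  P(1)·log₂(P(1)/Q(1)) = 0.5·log₂(0.5/0.3799) = 0.19815
  P(2)·log₂(P(2)/Q(2)) = 0.5·log₂(0.5/0.6201) = -0.15529

D_KL(P||Q) = 0.19815 - 0.15529 = 0.04286 ≈ 0.0429 bits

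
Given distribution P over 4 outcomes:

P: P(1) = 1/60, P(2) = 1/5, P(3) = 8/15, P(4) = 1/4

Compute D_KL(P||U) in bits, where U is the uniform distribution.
0.4535 bits

U(i) = 1/4 for all i

D_KL(P||U) = Σ P(x) log₂(P(x) / (1/4))
           = Σ P(x) log₂(P(x)) + log₂(4)
           = log₂(4) - H(P)

H(P) = -Σ P(x) log₂(P(x)):
  -P(1)·log₂(P(1)) = -(1/60)·log₂(1/60) = 0.09845
  -P(2)·log₂(P(2)) = -(1/5)·log₂(1/5) = 0.46439
  -P(3)·log₂(P(3)) = -(8/15)·log₂(8/15) = 0.48367
  -P(4)·log₂(P(4)) = -(1/4)·log₂(1/4) = 0.50000
H(P) = 0.09845 + 0.46439 + 0.48367 + 0.50000 = 1.54651 bits

log₂(4) = 2.00000 bits

D_KL(P||U) = 2.00000 - 1.54651 = 0.45349 ≈ 0.4535 bits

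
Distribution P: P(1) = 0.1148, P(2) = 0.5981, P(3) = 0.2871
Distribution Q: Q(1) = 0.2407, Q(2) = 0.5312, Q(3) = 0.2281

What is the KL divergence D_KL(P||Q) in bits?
0.0750 bits

D_KL(P||Q) = Σ P(x) log₂(P(x)/Q(x))

Computing term by term:
  P(1)·log₂(P(1)/Q(1)) = 0.1148·log₂(0.1148/0.2407) = -0.12262
  P(2)·log₂(P(2)/Q(2)) = 0.5981·log₂(0.5981/0.5312) = 0.10235
  P(3)·log₂(P(3)/Q(3)) = 0.2871·log₂(0.2871/0.2281) = 0.09528

D_KL(P||Q) = -0.12262 + 0.10235 + 0.09528 = 0.07501 ≈ 0.0750 bits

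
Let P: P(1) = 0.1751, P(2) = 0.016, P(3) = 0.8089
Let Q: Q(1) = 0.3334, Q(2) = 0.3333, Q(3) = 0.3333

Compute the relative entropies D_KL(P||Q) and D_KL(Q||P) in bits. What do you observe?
D_KL(P||Q) = 0.8019 bits, D_KL(Q||P) = 1.3435 bits. The two directions give different values (D_KL(Q||P) exceeds D_KL(P||Q) by 0.5416 bits): KL divergence is asymmetric.

D_KL(P||Q) = Σ P(x) log₂(P(x)/Q(x))

Computing term by term:
  P(1)·log₂(P(1)/Q(1)) = 0.1751·log₂(0.1751/0.3334) = -0.16268
  P(2)·log₂(P(2)/Q(2)) = 0.016·log₂(0.016/0.3333) = -0.07009
  P(3)·log₂(P(3)/Q(3)) = 0.8089·log₂(0.8089/0.3333) = 1.03470

D_KL(P||Q) = -0.16268 - 0.07009 + 1.03470 = 0.80193 ≈ 0.8019 bits

D_KL(Q||P) = Σ Q(x) log₂(Q(x)/P(x))

Computing term by term:
  Q(1)·log₂(Q(1)/P(1)) = 0.3334·log₂(0.3334/0.1751) = 0.30975
  Q(2)·log₂(Q(2)/P(2)) = 0.3333·log₂(0.3333/0.016) = 1.46008
  Q(3)·log₂(Q(3)/P(3)) = 0.3333·log₂(0.3333/0.8089) = -0.42634

D_KL(Q||P) = 0.30975 + 1.46008 - 0.42634 = 1.34349 ≈ 1.3435 bits

These are NOT equal (difference: 0.5416 bits). KL divergence is asymmetric: D_KL(P||Q) ≠ D_KL(Q||P) in general.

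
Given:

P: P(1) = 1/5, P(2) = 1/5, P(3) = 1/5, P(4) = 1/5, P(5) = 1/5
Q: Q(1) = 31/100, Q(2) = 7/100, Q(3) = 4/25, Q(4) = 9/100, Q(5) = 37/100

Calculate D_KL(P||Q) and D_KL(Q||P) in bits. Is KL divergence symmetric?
D_KL(P||Q) = 0.2937 bits, D_KL(Q||P) = 0.2632 bits. No, KL divergence is not symmetric.

D_KL(P||Q) = Σ P(x) log₂(P(x)/Q(x))

Computing term by term:
  P(1)·log₂(P(1)/Q(1)) = (1/5)·log₂((1/5)/(31/100)) = -0.12645
  P(2)·log₂(P(2)/Q(2)) = (1/5)·log₂((1/5)/(7/100)) = 0.30291
  P(3)·log₂(P(3)/Q(3)) = (1/5)·log₂((1/5)/(4/25)) = 0.06439
  P(4)·log₂(P(4)/Q(4)) = (1/5)·log₂((1/5)/(9/100)) = 0.23040
  P(5)·log₂(P(5)/Q(5)) = (1/5)·log₂((1/5)/(37/100)) = -0.17751

D_KL(P||Q) = -0.12645 + 0.30291 + 0.06439 + 0.23040 - 0.17751 = 0.29374 ≈ 0.2937 bits

D_KL(Q||P) = Σ Q(x) log₂(Q(x)/P(x))

Computing term by term:
  Q(1)·log₂(Q(1)/P(1)) = (31/100)·log₂((31/100)/(1/5)) = 0.19600
  Q(2)·log₂(Q(2)/P(2)) = (7/100)·log₂((7/100)/(1/5)) = -0.10602
  Q(3)·log₂(Q(3)/P(3)) = (4/25)·log₂((4/25)/(1/5)) = -0.05151
  Q(4)·log₂(Q(4)/P(4)) = (9/100)·log₂((9/100)/(1/5)) = -0.10368
  Q(5)·log₂(Q(5)/P(5)) = (37/100)·log₂((37/100)/(1/5)) = 0.32838

D_KL(Q||P) = 0.19600 - 0.10602 - 0.05151 - 0.10368 + 0.32838 = 0.26317 ≈ 0.2632 bits

These are NOT equal (difference: 0.0305 bits). KL divergence is asymmetric: D_KL(P||Q) ≠ D_KL(Q||P) in general.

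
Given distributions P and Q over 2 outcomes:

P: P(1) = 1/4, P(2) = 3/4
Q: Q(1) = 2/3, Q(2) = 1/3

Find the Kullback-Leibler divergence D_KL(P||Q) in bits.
0.5237 bits

D_KL(P||Q) = Σ P(x) log₂(P(x)/Q(x))

Computing term by term:
  P(1)·log₂(P(1)/Q(1)) = (1/4)·log₂((1/4)/(2/3)) = -0.35376
  P(2)·log₂(P(2)/Q(2)) = (3/4)·log₂((3/4)/(1/3)) = 0.87744

D_KL(P||Q) = -0.35376 + 0.87744 = 0.52368 ≈ 0.5237 bits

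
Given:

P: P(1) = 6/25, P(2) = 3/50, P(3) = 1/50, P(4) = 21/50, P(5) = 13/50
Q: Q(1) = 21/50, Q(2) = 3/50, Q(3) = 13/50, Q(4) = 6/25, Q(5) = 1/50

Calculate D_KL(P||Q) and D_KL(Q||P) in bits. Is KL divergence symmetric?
D_KL(P||Q) = 1.0334 bits, D_KL(Q||P) = 1.0334 bits. The two values coincide for this particular pair, but no — KL divergence is not symmetric in general.

D_KL(P||Q) = Σ P(x) log₂(P(x)/Q(x))

Computing term by term:
  P(1)·log₂(P(1)/Q(1)) = (6/25)·log₂((6/25)/(21/50)) = -0.19377
  P(2)·log₂(P(2)/Q(2)) = (3/50)·log₂((3/50)/(3/50)) = 0.00000
  P(3)·log₂(P(3)/Q(3)) = (1/50)·log₂((1/50)/(13/50)) = -0.07401
  P(4)·log₂(P(4)/Q(4)) = (21/50)·log₂((21/50)/(6/25)) = 0.33909
  P(5)·log₂(P(5)/Q(5)) = (13/50)·log₂((13/50)/(1/50)) = 0.96211

D_KL(P||Q) = -0.19377 + 0.00000 - 0.07401 + 0.33909 + 0.96211 = 1.03342 ≈ 1.0334 bits

D_KL(Q||P) = Σ Q(x) log₂(Q(x)/P(x))

Computing term by term:
  Q(1)·log₂(Q(1)/P(1)) = (21/50)·log₂((21/50)/(6/25)) = 0.33909
  Q(2)·log₂(Q(2)/P(2)) = (3/50)·log₂((3/50)/(3/50)) = 0.00000
  Q(3)·log₂(Q(3)/P(3)) = (13/50)·log₂((13/50)/(1/50)) = 0.96211
  Q(4)·log₂(Q(4)/P(4)) = (6/25)·log₂((6/25)/(21/50)) = -0.19377
  Q(5)·log₂(Q(5)/P(5)) = (1/50)·log₂((1/50)/(13/50)) = -0.07401

D_KL(Q||P) = 0.33909 + 0.00000 + 0.96211 - 0.19377 - 0.07401 = 1.03342 ≈ 1.0334 bits

These ARE equal here. Q is P with outcomes relabeled (Q(1) = P(4), Q(3) = P(5), Q(4) = P(1), Q(5) = P(3)) by a relabeling that is its own inverse, so the two sums contain exactly the same terms in a different order. This is a special case — KL divergence is not symmetric in general: D_KL(P||Q) ≠ D_KL(Q||P) for most P, Q.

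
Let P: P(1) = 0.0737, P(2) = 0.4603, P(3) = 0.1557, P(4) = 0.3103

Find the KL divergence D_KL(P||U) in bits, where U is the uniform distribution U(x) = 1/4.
0.2659 bits

U(i) = 1/4 for all i

D_KL(P||U) = Σ P(x) log₂(P(x) / (1/4))
           = Σ P(x) log₂(P(x)) + log₂(4)
           = log₂(4) - H(P)

H(P) = -Σ P(x) log₂(P(x)):
  -P(1)·log₂(P(1)) = -(0.0737)·log₂(0.0737) = 0.27727
  -P(2)·log₂(P(2)) = -(0.4603)·log₂(0.4603) = 0.51524
  -P(3)·log₂(P(3)) = -(0.1557)·log₂(0.1557) = 0.41777
  -P(4)·log₂(P(4)) = -(0.3103)·log₂(0.3103) = 0.52387
H(P) = 0.27727 + 0.51524 + 0.41777 + 0.52387 = 1.73415 bits

log₂(4) = 2.00000 bits

D_KL(P||U) = 2.00000 - 1.73415 = 0.26585 ≈ 0.2659 bits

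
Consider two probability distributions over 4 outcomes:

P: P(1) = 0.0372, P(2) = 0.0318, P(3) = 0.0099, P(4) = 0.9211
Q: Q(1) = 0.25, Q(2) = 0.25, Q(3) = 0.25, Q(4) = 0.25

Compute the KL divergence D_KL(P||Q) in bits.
1.4900 bits

D_KL(P||Q) = Σ P(x) log₂(P(x)/Q(x))

Computing term by term:
  P(1)·log₂(P(1)/Q(1)) = 0.0372·log₂(0.0372/0.25) = -0.10225
  P(2)·log₂(P(2)/Q(2)) = 0.0318·log₂(0.0318/0.25) = -0.09460
  P(3)·log₂(P(3)/Q(3)) = 0.0099·log₂(0.0099/0.25) = -0.04612
  P(4)·log₂(P(4)/Q(4)) = 0.9211·log₂(0.9211/0.25) = 1.73298

D_KL(P||Q) = -0.10225 - 0.09460 - 0.04612 + 1.73298 = 1.49001 ≈ 1.4900 bits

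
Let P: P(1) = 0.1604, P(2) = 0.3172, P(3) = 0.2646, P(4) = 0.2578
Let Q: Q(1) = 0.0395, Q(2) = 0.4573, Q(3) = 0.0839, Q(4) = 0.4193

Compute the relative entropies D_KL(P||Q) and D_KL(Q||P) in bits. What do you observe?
D_KL(P||Q) = 0.4144 bits, D_KL(Q||P) = 0.3167 bits. The two directions give different values (D_KL(P||Q) exceeds D_KL(Q||P) by 0.0977 bits): KL divergence is asymmetric.

D_KL(P||Q) = Σ P(x) log₂(P(x)/Q(x))

Computing term by term:
  P(1)·log₂(P(1)/Q(1)) = 0.1604·log₂(0.1604/0.0395) = 0.32429
  P(2)·log₂(P(2)/Q(2)) = 0.3172·log₂(0.3172/0.4573) = -0.16740
  P(3)·log₂(P(3)/Q(3)) = 0.2646·log₂(0.2646/0.0839) = 0.43846
  P(4)·log₂(P(4)/Q(4)) = 0.2578·log₂(0.2578/0.4193) = -0.18091

D_KL(P||Q) = 0.32429 - 0.16740 + 0.43846 - 0.18091 = 0.41444 ≈ 0.4144 bits

D_KL(Q||P) = Σ Q(x) log₂(Q(x)/P(x))

Computing term by term:
  Q(1)·log₂(Q(1)/P(1)) = 0.0395·log₂(0.0395/0.1604) = -0.07986
  Q(2)·log₂(Q(2)/P(2)) = 0.4573·log₂(0.4573/0.3172) = 0.24134
  Q(3)·log₂(Q(3)/P(3)) = 0.0839·log₂(0.0839/0.2646) = -0.13903
  Q(4)·log₂(Q(4)/P(4)) = 0.4193·log₂(0.4193/0.2578) = 0.29424

D_KL(Q||P) = -0.07986 + 0.24134 - 0.13903 + 0.29424 = 0.31669 ≈ 0.3167 bits

These are NOT equal (difference: 0.0977 bits). KL divergence is asymmetric: D_KL(P||Q) ≠ D_KL(Q||P) in general.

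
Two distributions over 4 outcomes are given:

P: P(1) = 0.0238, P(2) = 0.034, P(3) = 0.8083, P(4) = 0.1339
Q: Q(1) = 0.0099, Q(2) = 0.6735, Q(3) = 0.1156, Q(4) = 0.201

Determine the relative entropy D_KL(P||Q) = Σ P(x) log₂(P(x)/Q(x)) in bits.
2.0731 bits

D_KL(P||Q) = Σ P(x) log₂(P(x)/Q(x))

Computing term by term:
  P(1)·log₂(P(1)/Q(1)) = 0.0238·log₂(0.0238/0.0099) = 0.03012
  P(2)·log₂(P(2)/Q(2)) = 0.034·log₂(0.034/0.6735) = -0.14647
  P(3)·log₂(P(3)/Q(3)) = 0.8083·log₂(0.8083/0.1156) = 2.26789
  P(4)·log₂(P(4)/Q(4)) = 0.1339·log₂(0.1339/0.201) = -0.07847

D_KL(P||Q) = 0.03012 - 0.14647 + 2.26789 - 0.07847 = 2.07307 ≈ 2.0731 bits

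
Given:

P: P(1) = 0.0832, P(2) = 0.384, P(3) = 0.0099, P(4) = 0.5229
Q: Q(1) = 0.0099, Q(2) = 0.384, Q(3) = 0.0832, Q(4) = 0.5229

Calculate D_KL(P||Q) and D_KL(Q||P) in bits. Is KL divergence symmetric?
D_KL(P||Q) = 0.2251 bits, D_KL(Q||P) = 0.2251 bits. The two values coincide for this particular pair, but no — KL divergence is not symmetric in general.

D_KL(P||Q) = Σ P(x) log₂(P(x)/Q(x))

Computing term by term:
  P(1)·log₂(P(1)/Q(1)) = 0.0832·log₂(0.0832/0.0099) = 0.25551
  P(2)·log₂(P(2)/Q(2)) = 0.384·log₂(0.384/0.384) = 0.00000
  P(3)·log₂(P(3)/Q(3)) = 0.0099·log₂(0.0099/0.0832) = -0.03040
  P(4)·log₂(P(4)/Q(4)) = 0.5229·log₂(0.5229/0.5229) = 0.00000

D_KL(P||Q) = 0.25551 + 0.00000 - 0.03040 + 0.00000 = 0.22511 ≈ 0.2251 bits

D_KL(Q||P) = Σ Q(x) log₂(Q(x)/P(x))

Computing term by term:
  Q(1)·log₂(Q(1)/P(1)) = 0.0099·log₂(0.0099/0.0832) = -0.03040
  Q(2)·log₂(Q(2)/P(2)) = 0.384·log₂(0.384/0.384) = 0.00000
  Q(3)·log₂(Q(3)/P(3)) = 0.0832·log₂(0.0832/0.0099) = 0.25551
  Q(4)·log₂(Q(4)/P(4)) = 0.5229·log₂(0.5229/0.5229) = 0.00000

D_KL(Q||P) = -0.03040 + 0.00000 + 0.25551 + 0.00000 = 0.22511 ≈ 0.2251 bits

These ARE equal here. Q is P with outcomes relabeled (Q(1) = P(3), Q(3) = P(1)) by a relabeling that is its own inverse, so the two sums contain exactly the same terms in a different order. This is a special case — KL divergence is not symmetric in general: D_KL(P||Q) ≠ D_KL(Q||P) for most P, Q.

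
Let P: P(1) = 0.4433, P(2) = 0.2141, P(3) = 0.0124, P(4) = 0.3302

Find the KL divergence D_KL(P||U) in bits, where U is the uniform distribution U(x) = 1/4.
0.3973 bits

U(i) = 1/4 for all i

D_KL(P||U) = Σ P(x) log₂(P(x) / (1/4))
           = Σ P(x) log₂(P(x)) + log₂(4)
           = log₂(4) - H(P)

H(P) = -Σ P(x) log₂(P(x)):
  -P(1)·log₂(P(1)) = -(0.4433)·log₂(0.4433) = 0.52028
  -P(2)·log₂(P(2)) = -(0.2141)·log₂(0.2141) = 0.47608
  -P(3)·log₂(P(3)) = -(0.0124)·log₂(0.0124) = 0.07854
  -P(4)·log₂(P(4)) = -(0.3302)·log₂(0.3302) = 0.52785
H(P) = 0.52028 + 0.47608 + 0.07854 + 0.52785 = 1.60275 bits

log₂(4) = 2.00000 bits

D_KL(P||U) = 2.00000 - 1.60275 = 0.39725 ≈ 0.3973 bits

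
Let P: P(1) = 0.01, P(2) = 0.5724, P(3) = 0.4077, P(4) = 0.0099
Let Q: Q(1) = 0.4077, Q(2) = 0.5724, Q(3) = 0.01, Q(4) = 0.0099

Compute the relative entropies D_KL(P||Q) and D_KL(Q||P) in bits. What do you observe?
D_KL(P||Q) = 2.1275 bits, D_KL(Q||P) = 2.1275 bits. The two directions give the same value here, because Q is a self-inverse relabeling of P; in general KL divergence is asymmetric.

D_KL(P||Q) = Σ P(x) log₂(P(x)/Q(x))

Computing term by term:
  P(1)·log₂(P(1)/Q(1)) = 0.01·log₂(0.01/0.4077) = -0.05349
  P(2)·log₂(P(2)/Q(2)) = 0.5724·log₂(0.5724/0.5724) = 0.00000
  P(3)·log₂(P(3)/Q(3)) = 0.4077·log₂(0.4077/0.01) = 2.18097
  P(4)·log₂(P(4)/Q(4)) = 0.0099·log₂(0.0099/0.0099) = 0.00000

D_KL(P||Q) = -0.05349 + 0.00000 + 2.18097 + 0.00000 = 2.12748 ≈ 2.1275 bits

D_KL(Q||P) = Σ Q(x) log₂(Q(x)/P(x))

Computing term by term:
  Q(1)·log₂(Q(1)/P(1)) = 0.4077·log₂(0.4077/0.01) = 2.18097
  Q(2)·log₂(Q(2)/P(2)) = 0.5724·log₂(0.5724/0.5724) = 0.00000
  Q(3)·log₂(Q(3)/P(3)) = 0.01·log₂(0.01/0.4077) = -0.05349
  Q(4)·log₂(Q(4)/P(4)) = 0.0099·log₂(0.0099/0.0099) = 0.00000

D_KL(Q||P) = 2.18097 + 0.00000 - 0.05349 + 0.00000 = 2.12748 ≈ 2.1275 bits

These ARE equal here. Q is P with outcomes relabeled (Q(1) = P(3), Q(3) = P(1)) by a relabeling that is its own inverse, so the two sums contain exactly the same terms in a different order. This is a special case — KL divergence is not symmetric in general: D_KL(P||Q) ≠ D_KL(Q||P) for most P, Q.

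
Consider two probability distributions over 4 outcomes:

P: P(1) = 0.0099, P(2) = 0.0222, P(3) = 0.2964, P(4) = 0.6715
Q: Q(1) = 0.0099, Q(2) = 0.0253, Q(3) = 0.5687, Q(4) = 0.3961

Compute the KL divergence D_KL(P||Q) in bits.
0.2285 bits

D_KL(P||Q) = Σ P(x) log₂(P(x)/Q(x))

Computing term by term:
  P(1)·log₂(P(1)/Q(1)) = 0.0099·log₂(0.0099/0.0099) = 0.00000
  P(2)·log₂(P(2)/Q(2)) = 0.0222·log₂(0.0222/0.0253) = -0.00419
  P(3)·log₂(P(3)/Q(3)) = 0.2964·log₂(0.2964/0.5687) = -0.27865
  P(4)·log₂(P(4)/Q(4)) = 0.6715·log₂(0.6715/0.3961) = 0.51136

D_KL(P||Q) = 0.00000 - 0.00419 - 0.27865 + 0.51136 = 0.22852 ≈ 0.2285 bits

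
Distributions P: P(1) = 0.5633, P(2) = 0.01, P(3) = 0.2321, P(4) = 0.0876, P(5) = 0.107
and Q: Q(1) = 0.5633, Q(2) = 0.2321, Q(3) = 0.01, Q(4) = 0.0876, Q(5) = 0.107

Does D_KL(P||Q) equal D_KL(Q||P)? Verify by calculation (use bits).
D_KL(P||Q) = 1.0076 bits, D_KL(Q||P) = 1.0076 bits. Yes — for this pair D_KL(P||Q) = D_KL(Q||P).

D_KL(P||Q) = Σ P(x) log₂(P(x)/Q(x))

Computing term by term:
  P(1)·log₂(P(1)/Q(1)) = 0.5633·log₂(0.5633/0.5633) = 0.00000
  P(2)·log₂(P(2)/Q(2)) = 0.01·log₂(0.01/0.2321) = -0.04537
  P(3)·log₂(P(3)/Q(3)) = 0.2321·log₂(0.2321/0.01) = 1.05296
  P(4)·log₂(P(4)/Q(4)) = 0.0876·log₂(0.0876/0.0876) = 0.00000
  P(5)·log₂(P(5)/Q(5)) = 0.107·log₂(0.107/0.107) = 0.00000

D_KL(P||Q) = 0.00000 - 0.04537 + 1.05296 + 0.00000 + 0.00000 = 1.00759 ≈ 1.0076 bits

D_KL(Q||P) = Σ Q(x) log₂(Q(x)/P(x))

Computing term by term:
  Q(1)·log₂(Q(1)/P(1)) = 0.5633·log₂(0.5633/0.5633) = 0.00000
  Q(2)·log₂(Q(2)/P(2)) = 0.2321·log₂(0.2321/0.01) = 1.05296
  Q(3)·log₂(Q(3)/P(3)) = 0.01·log₂(0.01/0.2321) = -0.04537
  Q(4)·log₂(Q(4)/P(4)) = 0.0876·log₂(0.0876/0.0876) = 0.00000
  Q(5)·log₂(Q(5)/P(5)) = 0.107·log₂(0.107/0.107) = 0.00000

D_KL(Q||P) = 0.00000 + 1.05296 - 0.04537 + 0.00000 + 0.00000 = 1.00759 ≈ 1.0076 bits

These ARE equal here. Q is P with outcomes relabeled (Q(2) = P(3), Q(3) = P(2)) by a relabeling that is its own inverse, so the two sums contain exactly the same terms in a different order. This is a special case — KL divergence is not symmetric in general: D_KL(P||Q) ≠ D_KL(Q||P) for most P, Q.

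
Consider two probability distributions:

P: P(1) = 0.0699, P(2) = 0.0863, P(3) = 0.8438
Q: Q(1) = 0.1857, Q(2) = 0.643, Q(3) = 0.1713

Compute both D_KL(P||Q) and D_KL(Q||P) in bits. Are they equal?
D_KL(P||Q) = 1.5925 bits, D_KL(Q||P) = 1.7307 bits. No, they are not equal.

D_KL(P||Q) = Σ P(x) log₂(P(x)/Q(x))

Computing term by term:
  P(1)·log₂(P(1)/Q(1)) = 0.0699·log₂(0.0699/0.1857) = -0.09853
  P(2)·log₂(P(2)/Q(2)) = 0.0863·log₂(0.0863/0.643) = -0.25004
  P(3)·log₂(P(3)/Q(3)) = 0.8438·log₂(0.8438/0.1713) = 1.94106

D_KL(P||Q) = -0.09853 - 0.25004 + 1.94106 = 1.59249 ≈ 1.5925 bits

D_KL(Q||P) = Σ Q(x) log₂(Q(x)/P(x))

Computing term by term:
  Q(1)·log₂(Q(1)/P(1)) = 0.1857·log₂(0.1857/0.0699) = 0.26176
  Q(2)·log₂(Q(2)/P(2)) = 0.643·log₂(0.643/0.0863) = 1.86302
  Q(3)·log₂(Q(3)/P(3)) = 0.1713·log₂(0.1713/0.8438) = -0.39405

D_KL(Q||P) = 0.26176 + 1.86302 - 0.39405 = 1.73073 ≈ 1.7307 bits

These are NOT equal (difference: 0.1382 bits). KL divergence is asymmetric: D_KL(P||Q) ≠ D_KL(Q||P) in general.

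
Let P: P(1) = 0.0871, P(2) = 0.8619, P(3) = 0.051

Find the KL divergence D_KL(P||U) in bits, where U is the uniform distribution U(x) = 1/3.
0.8745 bits

U(i) = 1/3 for all i

D_KL(P||U) = Σ P(x) log₂(P(x) / (1/3))
           = Σ P(x) log₂(P(x)) + log₂(3)
           = log₂(3) - H(P)

H(P) = -Σ P(x) log₂(P(x)):
  -P(1)·log₂(P(1)) = -(0.0871)·log₂(0.0871) = 0.30670
  -P(2)·log₂(P(2)) = -(0.8619)·log₂(0.8619) = 0.18480
  -P(3)·log₂(P(3)) = -(0.051)·log₂(0.051) = 0.21896
H(P) = 0.30670 + 0.18480 + 0.21896 = 0.71046 bits

log₂(3) = 1.58496 bits

D_KL(P||U) = 1.58496 - 0.71046 = 0.87450 ≈ 0.8745 bits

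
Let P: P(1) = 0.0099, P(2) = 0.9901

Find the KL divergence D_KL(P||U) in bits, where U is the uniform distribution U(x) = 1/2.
0.9199 bits

U(i) = 1/2 for all i

D_KL(P||U) = Σ P(x) log₂(P(x) / (1/2))
           = Σ P(x) log₂(P(x)) + log₂(2)
           = log₂(2) - H(P)

H(P) = -Σ P(x) log₂(P(x)):
  -P(1)·log₂(P(1)) = -(0.0099)·log₂(0.0099) = 0.06592
  -P(2)·log₂(P(2)) = -(0.9901)·log₂(0.9901) = 0.01421
H(P) = 0.06592 + 0.01421 = 0.08013 bits

log₂(2) = 1.00000 bits

D_KL(P||U) = 1.00000 - 0.08013 = 0.91987 ≈ 0.9199 bits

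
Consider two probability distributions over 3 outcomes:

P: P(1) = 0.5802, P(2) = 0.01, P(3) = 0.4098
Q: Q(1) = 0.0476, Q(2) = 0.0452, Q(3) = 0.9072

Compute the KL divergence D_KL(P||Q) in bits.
1.6015 bits

D_KL(P||Q) = Σ P(x) log₂(P(x)/Q(x))

Computing term by term:
  P(1)·log₂(P(1)/Q(1)) = 0.5802·log₂(0.5802/0.0476) = 2.09308
  P(2)·log₂(P(2)/Q(2)) = 0.01·log₂(0.01/0.0452) = -0.02176
  P(3)·log₂(P(3)/Q(3)) = 0.4098·log₂(0.4098/0.9072) = -0.46984

D_KL(P||Q) = 2.09308 - 0.02176 - 0.46984 = 1.60148 ≈ 1.6015 bits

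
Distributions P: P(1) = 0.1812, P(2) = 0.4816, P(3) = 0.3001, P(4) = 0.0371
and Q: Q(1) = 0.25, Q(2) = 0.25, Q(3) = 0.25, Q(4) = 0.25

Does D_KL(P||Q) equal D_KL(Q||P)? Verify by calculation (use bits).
D_KL(P||Q) = 0.3484 bits, D_KL(Q||P) = 0.5018 bits. No — D_KL(P||Q) ≠ D_KL(Q||P) for this pair.

D_KL(P||Q) = Σ P(x) log₂(P(x)/Q(x))

Computing term by term:
  P(1)·log₂(P(1)/Q(1)) = 0.1812·log₂(0.1812/0.25) = -0.08414
  P(2)·log₂(P(2)/Q(2)) = 0.4816·log₂(0.4816/0.25) = 0.45555
  P(3)·log₂(P(3)/Q(3)) = 0.3001·log₂(0.3001/0.25) = 0.07908
  P(4)·log₂(P(4)/Q(4)) = 0.0371·log₂(0.0371/0.25) = -0.10212

D_KL(P||Q) = -0.08414 + 0.45555 + 0.07908 - 0.10212 = 0.34837 ≈ 0.3484 bits

D_KL(Q||P) = Σ Q(x) log₂(Q(x)/P(x))

Computing term by term:
  Q(1)·log₂(Q(1)/P(1)) = 0.25·log₂(0.25/0.1812) = 0.11609
  Q(2)·log₂(Q(2)/P(2)) = 0.25·log₂(0.25/0.4816) = -0.23648
  Q(3)·log₂(Q(3)/P(3)) = 0.25·log₂(0.25/0.3001) = -0.06588
  Q(4)·log₂(Q(4)/P(4)) = 0.25·log₂(0.25/0.0371) = 0.68811

D_KL(Q||P) = 0.11609 - 0.23648 - 0.06588 + 0.68811 = 0.50184 ≈ 0.5018 bits

These are NOT equal (difference: 0.1534 bits). KL divergence is asymmetric: D_KL(P||Q) ≠ D_KL(Q||P) in general.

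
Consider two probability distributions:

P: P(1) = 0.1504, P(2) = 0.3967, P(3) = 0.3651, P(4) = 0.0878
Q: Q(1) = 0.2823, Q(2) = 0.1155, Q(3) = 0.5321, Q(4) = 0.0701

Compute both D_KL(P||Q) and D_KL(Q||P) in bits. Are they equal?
D_KL(P||Q) = 0.3997 bits, D_KL(Q||P) = 0.3172 bits. No, they are not equal.

D_KL(P||Q) = Σ P(x) log₂(P(x)/Q(x))

Computing term by term:
  P(1)·log₂(P(1)/Q(1)) = 0.1504·log₂(0.1504/0.2823) = -0.13663
  P(2)·log₂(P(2)/Q(2)) = 0.3967·log₂(0.3967/0.1155) = 0.70619
  P(3)·log₂(P(3)/Q(3)) = 0.3651·log₂(0.3651/0.5321) = -0.19840
  P(4)·log₂(P(4)/Q(4)) = 0.0878·log₂(0.0878/0.0701) = 0.02852

D_KL(P||Q) = -0.13663 + 0.70619 - 0.19840 + 0.02852 = 0.39968 ≈ 0.3997 bits

D_KL(Q||P) = Σ Q(x) log₂(Q(x)/P(x))

Computing term by term:
  Q(1)·log₂(Q(1)/P(1)) = 0.2823·log₂(0.2823/0.1504) = 0.25645
  Q(2)·log₂(Q(2)/P(2)) = 0.1155·log₂(0.1155/0.3967) = -0.20561
  Q(3)·log₂(Q(3)/P(3)) = 0.5321·log₂(0.5321/0.3651) = 0.28915
  Q(4)·log₂(Q(4)/P(4)) = 0.0701·log₂(0.0701/0.0878) = -0.02277

D_KL(Q||P) = 0.25645 - 0.20561 + 0.28915 - 0.02277 = 0.31722 ≈ 0.3172 bits

These are NOT equal (difference: 0.0825 bits). KL divergence is asymmetric: D_KL(P||Q) ≠ D_KL(Q||P) in general.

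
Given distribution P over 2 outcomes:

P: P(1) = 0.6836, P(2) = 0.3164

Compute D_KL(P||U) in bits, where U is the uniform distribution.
0.0996 bits

U(i) = 1/2 for all i

D_KL(P||U) = Σ P(x) log₂(P(x) / (1/2))
           = Σ P(x) log₂(P(x)) + log₂(2)
           = log₂(2) - H(P)

H(P) = -Σ P(x) log₂(P(x)):
  -P(1)·log₂(P(1)) = -(0.6836)·log₂(0.6836) = 0.37514
  -P(2)·log₂(P(2)) = -(0.3164)·log₂(0.3164) = 0.52528
H(P) = 0.37514 + 0.52528 = 0.90042 bits

log₂(2) = 1.00000 bits

D_KL(P||U) = 1.00000 - 0.90042 = 0.09958 ≈ 0.0996 bits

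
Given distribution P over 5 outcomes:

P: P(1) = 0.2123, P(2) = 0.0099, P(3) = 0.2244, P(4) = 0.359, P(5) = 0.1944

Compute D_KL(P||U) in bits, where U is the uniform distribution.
0.3076 bits

U(i) = 1/5 for all i

D_KL(P||U) = Σ P(x) log₂(P(x) / (1/5))
           = Σ P(x) log₂(P(x)) + log₂(5)
           = log₂(5) - H(P)

H(P) = -Σ P(x) log₂(P(x)):
  -P(1)·log₂(P(1)) = -(0.2123)·log₂(0.2123) = 0.47467
  -P(2)·log₂(P(2)) = -(0.0099)·log₂(0.0099) = 0.06592
  -P(3)·log₂(P(3)) = -(0.2244)·log₂(0.2244) = 0.48377
  -P(4)·log₂(P(4)) = -(0.359)·log₂(0.359) = 0.53058
  -P(5)·log₂(P(5)) = -(0.1944)·log₂(0.1944) = 0.45935
H(P) = 0.47467 + 0.06592 + 0.48377 + 0.53058 + 0.45935 = 2.01429 bits

log₂(5) = 2.32193 bits

D_KL(P||U) = 2.32193 - 2.01429 = 0.30764 ≈ 0.3076 bits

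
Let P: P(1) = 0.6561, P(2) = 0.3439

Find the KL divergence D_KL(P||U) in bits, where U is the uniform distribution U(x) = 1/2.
0.0715 bits

U(i) = 1/2 for all i

D_KL(P||U) = Σ P(x) log₂(P(x) / (1/2))
           = Σ P(x) log₂(P(x)) + log₂(2)
           = log₂(2) - H(P)

H(P) = -Σ P(x) log₂(P(x)):
  -P(1)·log₂(P(1)) = -(0.6561)·log₂(0.6561) = 0.39892
  -P(2)·log₂(P(2)) = -(0.3439)·log₂(0.3439) = 0.52959
H(P) = 0.39892 + 0.52959 = 0.92851 bits

log₂(2) = 1.00000 bits

D_KL(P||U) = 1.00000 - 0.92851 = 0.07149 ≈ 0.0715 bits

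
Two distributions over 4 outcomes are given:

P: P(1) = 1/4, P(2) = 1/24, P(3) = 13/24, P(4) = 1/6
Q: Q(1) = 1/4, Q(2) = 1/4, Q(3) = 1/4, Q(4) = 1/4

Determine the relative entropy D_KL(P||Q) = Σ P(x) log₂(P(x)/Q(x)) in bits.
0.3990 bits

D_KL(P||Q) = Σ P(x) log₂(P(x)/Q(x))

Computing term by term:
  P(1)·log₂(P(1)/Q(1)) = (1/4)·log₂((1/4)/(1/4)) = 0.00000
  P(2)·log₂(P(2)/Q(2)) = (1/24)·log₂((1/24)/(1/4)) = -0.10771
  P(3)·log₂(P(3)/Q(3)) = (13/24)·log₂((13/24)/(1/4)) = 0.60422
  P(4)·log₂(P(4)/Q(4)) = (1/6)·log₂((1/6)/(1/4)) = -0.09749

D_KL(P||Q) = 0.00000 - 0.10771 + 0.60422 - 0.09749 = 0.39902 ≈ 0.3990 bits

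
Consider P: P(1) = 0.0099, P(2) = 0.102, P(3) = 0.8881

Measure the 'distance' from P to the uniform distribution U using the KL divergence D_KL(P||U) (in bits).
1.0311 bits

U(i) = 1/3 for all i

D_KL(P||U) = Σ P(x) log₂(P(x) / (1/3))
           = Σ P(x) log₂(P(x)) + log₂(3)
           = log₂(3) - H(P)

H(P) = -Σ P(x) log₂(P(x)):
  -P(1)·log₂(P(1)) = -(0.0099)·log₂(0.0099) = 0.06592
  -P(2)·log₂(P(2)) = -(0.102)·log₂(0.102) = 0.33592
  -P(3)·log₂(P(3)) = -(0.8881)·log₂(0.8881) = 0.15205
H(P) = 0.06592 + 0.33592 + 0.15205 = 0.55389 bits

log₂(3) = 1.58496 bits

D_KL(P||U) = 1.58496 - 0.55389 = 1.03107 ≈ 1.0311 bits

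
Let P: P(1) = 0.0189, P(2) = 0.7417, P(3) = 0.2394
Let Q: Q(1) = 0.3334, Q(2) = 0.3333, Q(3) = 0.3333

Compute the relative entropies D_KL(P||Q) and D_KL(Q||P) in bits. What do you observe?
D_KL(P||Q) = 0.6634 bits, D_KL(Q||P) = 1.1550 bits. The two directions give different values (D_KL(Q||P) exceeds D_KL(P||Q) by 0.4916 bits): KL divergence is asymmetric.

D_KL(P||Q) = Σ P(x) log₂(P(x)/Q(x))

Computing term by term:
  P(1)·log₂(P(1)/Q(1)) = 0.0189·log₂(0.0189/0.3334) = -0.07826
  P(2)·log₂(P(2)/Q(2)) = 0.7417·log₂(0.7417/0.3333) = 0.85593
  P(3)·log₂(P(3)/Q(3)) = 0.2394·log₂(0.2394/0.3333) = -0.11429

D_KL(P||Q) = -0.07826 + 0.85593 - 0.11429 = 0.66338 ≈ 0.6634 bits

D_KL(Q||P) = Σ Q(x) log₂(Q(x)/P(x))

Computing term by term:
  Q(1)·log₂(Q(1)/P(1)) = 0.3334·log₂(0.3334/0.0189) = 1.38054
  Q(2)·log₂(Q(2)/P(2)) = 0.3333·log₂(0.3333/0.7417) = -0.38463
  Q(3)·log₂(Q(3)/P(3)) = 0.3333·log₂(0.3333/0.2394) = 0.15912

D_KL(Q||P) = 1.38054 - 0.38463 + 0.15912 = 1.15503 ≈ 1.1550 bits

These are NOT equal (difference: 0.4916 bits). KL divergence is asymmetric: D_KL(P||Q) ≠ D_KL(Q||P) in general.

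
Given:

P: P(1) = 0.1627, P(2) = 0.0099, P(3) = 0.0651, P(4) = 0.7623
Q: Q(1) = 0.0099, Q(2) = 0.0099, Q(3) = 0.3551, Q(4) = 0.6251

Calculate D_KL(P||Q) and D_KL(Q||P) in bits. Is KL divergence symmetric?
D_KL(P||Q) = 0.7160 bits, D_KL(Q||P) = 0.6502 bits. No, KL divergence is not symmetric.

D_KL(P||Q) = Σ P(x) log₂(P(x)/Q(x))

Computing term by term:
  P(1)·log₂(P(1)/Q(1)) = 0.1627·log₂(0.1627/0.0099) = 0.65709
  P(2)·log₂(P(2)/Q(2)) = 0.0099·log₂(0.0099/0.0099) = 0.00000
  P(3)·log₂(P(3)/Q(3)) = 0.0651·log₂(0.0651/0.3551) = -0.15933
  P(4)·log₂(P(4)/Q(4)) = 0.7623·log₂(0.7623/0.6251) = 0.21823

D_KL(P||Q) = 0.65709 + 0.00000 - 0.15933 + 0.21823 = 0.71599 ≈ 0.7160 bits

D_KL(Q||P) = Σ Q(x) log₂(Q(x)/P(x))

Computing term by term:
  Q(1)·log₂(Q(1)/P(1)) = 0.0099·log₂(0.0099/0.1627) = -0.03998
  Q(2)·log₂(Q(2)/P(2)) = 0.0099·log₂(0.0099/0.0099) = 0.00000
  Q(3)·log₂(Q(3)/P(3)) = 0.3551·log₂(0.3551/0.0651) = 0.86911
  Q(4)·log₂(Q(4)/P(4)) = 0.6251·log₂(0.6251/0.7623) = -0.17895

D_KL(Q||P) = -0.03998 + 0.00000 + 0.86911 - 0.17895 = 0.65018 ≈ 0.6502 bits

These are NOT equal (difference: 0.0658 bits). KL divergence is asymmetric: D_KL(P||Q) ≠ D_KL(Q||P) in general.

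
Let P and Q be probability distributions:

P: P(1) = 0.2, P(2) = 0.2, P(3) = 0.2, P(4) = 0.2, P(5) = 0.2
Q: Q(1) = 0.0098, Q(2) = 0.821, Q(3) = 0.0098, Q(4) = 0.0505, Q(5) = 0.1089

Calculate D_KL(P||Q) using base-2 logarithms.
1.9055 bits

D_KL(P||Q) = Σ P(x) log₂(P(x)/Q(x))

Computing term by term:
  P(1)·log₂(P(1)/Q(1)) = 0.2·log₂(0.2/0.0098) = 0.87021
  P(2)·log₂(P(2)/Q(2)) = 0.2·log₂(0.2/0.821) = -0.40748
  P(3)·log₂(P(3)/Q(3)) = 0.2·log₂(0.2/0.0098) = 0.87021
  P(4)·log₂(P(4)/Q(4)) = 0.2·log₂(0.2/0.0505) = 0.39713
  P(5)·log₂(P(5)/Q(5)) = 0.2·log₂(0.2/0.1089) = 0.17540

D_KL(P||Q) = 0.87021 - 0.40748 + 0.87021 + 0.39713 + 0.17540 = 1.90547 ≈ 1.9055 bits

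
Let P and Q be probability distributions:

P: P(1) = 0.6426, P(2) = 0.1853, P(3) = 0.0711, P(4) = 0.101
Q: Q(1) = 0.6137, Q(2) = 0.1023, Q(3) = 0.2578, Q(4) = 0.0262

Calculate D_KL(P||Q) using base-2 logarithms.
0.2660 bits

D_KL(P||Q) = Σ P(x) log₂(P(x)/Q(x))

Computing term by term:
  P(1)·log₂(P(1)/Q(1)) = 0.6426·log₂(0.6426/0.6137) = 0.04266
  P(2)·log₂(P(2)/Q(2)) = 0.1853·log₂(0.1853/0.1023) = 0.15881
  P(3)·log₂(P(3)/Q(3)) = 0.0711·log₂(0.0711/0.2578) = -0.13213
  P(4)·log₂(P(4)/Q(4)) = 0.101·log₂(0.101/0.0262) = 0.19662

D_KL(P||Q) = 0.04266 + 0.15881 - 0.13213 + 0.19662 = 0.26596 ≈ 0.2660 bits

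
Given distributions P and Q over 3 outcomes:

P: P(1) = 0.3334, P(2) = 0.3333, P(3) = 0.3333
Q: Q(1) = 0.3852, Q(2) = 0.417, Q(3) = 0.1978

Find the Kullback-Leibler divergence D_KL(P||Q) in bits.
0.0737 bits

D_KL(P||Q) = Σ P(x) log₂(P(x)/Q(x))

Computing term by term:
  P(1)·log₂(P(1)/Q(1)) = 0.3334·log₂(0.3334/0.3852) = -0.06947
  P(2)·log₂(P(2)/Q(2)) = 0.3333·log₂(0.3333/0.417) = -0.10773
  P(3)·log₂(P(3)/Q(3)) = 0.3333·log₂(0.3333/0.1978) = 0.25090

D_KL(P||Q) = -0.06947 - 0.10773 + 0.25090 = 0.07370 ≈ 0.0737 bits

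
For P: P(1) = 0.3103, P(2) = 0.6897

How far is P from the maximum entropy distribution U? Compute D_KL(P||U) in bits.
0.1065 bits

U(i) = 1/2 for all i

D_KL(P||U) = Σ P(x) log₂(P(x) / (1/2))
           = Σ P(x) log₂(P(x)) + log₂(2)
           = log₂(2) - H(P)

H(P) = -Σ P(x) log₂(P(x)):
  -P(1)·log₂(P(1)) = -(0.3103)·log₂(0.3103) = 0.52387
  -P(2)·log₂(P(2)) = -(0.6897)·log₂(0.6897) = 0.36965
H(P) = 0.52387 + 0.36965 = 0.89352 bits

log₂(2) = 1.00000 bits

D_KL(P||U) = 1.00000 - 0.89352 = 0.10648 ≈ 0.1065 bits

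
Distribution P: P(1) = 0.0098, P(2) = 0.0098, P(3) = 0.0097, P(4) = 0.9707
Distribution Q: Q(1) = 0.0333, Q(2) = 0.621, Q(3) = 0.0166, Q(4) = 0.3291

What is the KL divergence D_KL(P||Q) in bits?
1.4313 bits

D_KL(P||Q) = Σ P(x) log₂(P(x)/Q(x))

Computing term by term:
  P(1)·log₂(P(1)/Q(1)) = 0.0098·log₂(0.0098/0.0333) = -0.01729
  P(2)·log₂(P(2)/Q(2)) = 0.0098·log₂(0.0098/0.621) = -0.05866
  P(3)·log₂(P(3)/Q(3)) = 0.0097·log₂(0.0097/0.0166) = -0.00752
  P(4)·log₂(P(4)/Q(4)) = 0.9707·log₂(0.9707/0.3291) = 1.51478

D_KL(P||Q) = -0.01729 - 0.05866 - 0.00752 + 1.51478 = 1.43131 ≈ 1.4313 bits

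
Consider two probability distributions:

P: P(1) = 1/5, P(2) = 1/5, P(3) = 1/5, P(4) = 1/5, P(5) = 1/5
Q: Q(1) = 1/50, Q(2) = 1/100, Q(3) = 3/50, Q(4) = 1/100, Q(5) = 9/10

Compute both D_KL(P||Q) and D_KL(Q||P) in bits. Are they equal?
D_KL(P||Q) = 2.3066 bits, D_KL(Q||P) = 1.6958 bits. No, they are not equal.

D_KL(P||Q) = Σ P(x) log₂(P(x)/Q(x))

Computing term by term:
  P(1)·log₂(P(1)/Q(1)) = (1/5)·log₂((1/5)/(1/50)) = 0.66439
  P(2)·log₂(P(2)/Q(2)) = (1/5)·log₂((1/5)/(1/100)) = 0.86439
  P(3)·log₂(P(3)/Q(3)) = (1/5)·log₂((1/5)/(3/50)) = 0.34739
  P(4)·log₂(P(4)/Q(4)) = (1/5)·log₂((1/5)/(1/100)) = 0.86439
  P(5)·log₂(P(5)/Q(5)) = (1/5)·log₂((1/5)/(9/10)) = -0.43399

D_KL(P||Q) = 0.66439 + 0.86439 + 0.34739 + 0.86439 - 0.43399 = 2.30657 ≈ 2.3066 bits

D_KL(Q||P) = Σ Q(x) log₂(Q(x)/P(x))

Computing term by term:
  Q(1)·log₂(Q(1)/P(1)) = (1/50)·log₂((1/50)/(1/5)) = -0.06644
  Q(2)·log₂(Q(2)/P(2)) = (1/100)·log₂((1/100)/(1/5)) = -0.04322
  Q(3)·log₂(Q(3)/P(3)) = (3/50)·log₂((3/50)/(1/5)) = -0.10422
  Q(4)·log₂(Q(4)/P(4)) = (1/100)·log₂((1/100)/(1/5)) = -0.04322
  Q(5)·log₂(Q(5)/P(5)) = (9/10)·log₂((9/10)/(1/5)) = 1.95293

D_KL(Q||P) = -0.06644 - 0.04322 - 0.10422 - 0.04322 + 1.95293 = 1.69583 ≈ 1.6958 bits

These are NOT equal (difference: 0.6108 bits). KL divergence is asymmetric: D_KL(P||Q) ≠ D_KL(Q||P) in general.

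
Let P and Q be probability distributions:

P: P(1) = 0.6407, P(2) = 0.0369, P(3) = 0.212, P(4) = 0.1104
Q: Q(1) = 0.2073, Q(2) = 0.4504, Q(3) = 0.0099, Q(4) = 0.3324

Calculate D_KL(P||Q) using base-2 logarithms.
1.6714 bits

D_KL(P||Q) = Σ P(x) log₂(P(x)/Q(x))

Computing term by term:
  P(1)·log₂(P(1)/Q(1)) = 0.6407·log₂(0.6407/0.2073) = 1.04301
  P(2)·log₂(P(2)/Q(2)) = 0.0369·log₂(0.0369/0.4504) = -0.13319
  P(3)·log₂(P(3)/Q(3)) = 0.212·log₂(0.212/0.0099) = 0.93714
  P(4)·log₂(P(4)/Q(4)) = 0.1104·log₂(0.1104/0.3324) = -0.17556

D_KL(P||Q) = 1.04301 - 0.13319 + 0.93714 - 0.17556 = 1.67140 ≈ 1.6714 bits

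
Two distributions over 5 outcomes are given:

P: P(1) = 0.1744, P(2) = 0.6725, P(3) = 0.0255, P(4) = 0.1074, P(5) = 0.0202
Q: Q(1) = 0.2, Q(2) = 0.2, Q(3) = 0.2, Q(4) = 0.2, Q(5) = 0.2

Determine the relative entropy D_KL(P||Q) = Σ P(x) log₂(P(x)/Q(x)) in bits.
0.9032 bits

D_KL(P||Q) = Σ P(x) log₂(P(x)/Q(x))

Computing term by term:
  P(1)·log₂(P(1)/Q(1)) = 0.1744·log₂(0.1744/0.2) = -0.03446
  P(2)·log₂(P(2)/Q(2)) = 0.6725·log₂(0.6725/0.2) = 1.17656
  P(3)·log₂(P(3)/Q(3)) = 0.0255·log₂(0.0255/0.2) = -0.07577
  P(4)·log₂(P(4)/Q(4)) = 0.1074·log₂(0.1074/0.2) = -0.09634
  P(5)·log₂(P(5)/Q(5)) = 0.0202·log₂(0.0202/0.2) = -0.06681

D_KL(P||Q) = -0.03446 + 1.17656 - 0.07577 - 0.09634 - 0.06681 = 0.90318 ≈ 0.9032 bits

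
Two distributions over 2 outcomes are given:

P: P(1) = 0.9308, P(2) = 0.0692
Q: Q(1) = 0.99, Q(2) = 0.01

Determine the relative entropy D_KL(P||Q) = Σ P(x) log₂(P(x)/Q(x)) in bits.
0.1103 bits

D_KL(P||Q) = Σ P(x) log₂(P(x)/Q(x))

Computing term by term:
  P(1)·log₂(P(1)/Q(1)) = 0.9308·log₂(0.9308/0.99) = -0.08280
  P(2)·log₂(P(2)/Q(2)) = 0.0692·log₂(0.0692/0.01) = 0.19312

D_KL(P||Q) = -0.08280 + 0.19312 = 0.11032 ≈ 0.1103 bits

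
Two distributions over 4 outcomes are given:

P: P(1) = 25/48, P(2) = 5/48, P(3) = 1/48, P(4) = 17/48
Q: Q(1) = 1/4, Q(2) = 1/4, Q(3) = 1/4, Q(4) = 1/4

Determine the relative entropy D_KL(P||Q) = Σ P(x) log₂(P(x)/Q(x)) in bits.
0.5232 bits

D_KL(P||Q) = Σ P(x) log₂(P(x)/Q(x))

Computing term by term:
  P(1)·log₂(P(1)/Q(1)) = (25/48)·log₂((25/48)/(1/4)) = 0.55151
  P(2)·log₂(P(2)/Q(2)) = (5/48)·log₂((5/48)/(1/4)) = -0.13157
  P(3)·log₂(P(3)/Q(3)) = (1/48)·log₂((1/48)/(1/4)) = -0.07469
  P(4)·log₂(P(4)/Q(4)) = (17/48)·log₂((17/48)/(1/4)) = 0.17797

D_KL(P||Q) = 0.55151 - 0.13157 - 0.07469 + 0.17797 = 0.52322 ≈ 0.5232 bits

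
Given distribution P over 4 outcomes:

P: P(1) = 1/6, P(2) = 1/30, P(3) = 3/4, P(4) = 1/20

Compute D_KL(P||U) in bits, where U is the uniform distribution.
0.8782 bits

U(i) = 1/4 for all i

D_KL(P||U) = Σ P(x) log₂(P(x) / (1/4))
           = Σ P(x) log₂(P(x)) + log₂(4)
           = log₂(4) - H(P)

H(P) = -Σ P(x) log₂(P(x)):
  -P(1)·log₂(P(1)) = -(1/6)·log₂(1/6) = 0.43083
  -P(2)·log₂(P(2)) = -(1/30)·log₂(1/30) = 0.16356
  -P(3)·log₂(P(3)) = -(3/4)·log₂(3/4) = 0.31128
  -P(4)·log₂(P(4)) = -(1/20)·log₂(1/20) = 0.21610
H(P) = 0.43083 + 0.16356 + 0.31128 + 0.21610 = 1.12177 bits

log₂(4) = 2.00000 bits

D_KL(P||U) = 2.00000 - 1.12177 = 0.87823 ≈ 0.8782 bits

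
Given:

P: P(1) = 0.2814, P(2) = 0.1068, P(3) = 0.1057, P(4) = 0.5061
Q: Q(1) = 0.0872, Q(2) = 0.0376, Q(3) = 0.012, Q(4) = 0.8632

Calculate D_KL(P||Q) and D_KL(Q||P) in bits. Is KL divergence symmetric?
D_KL(P||Q) = 0.5784 bits, D_KL(Q||P) = 0.4232 bits. No, KL divergence is not symmetric.

D_KL(P||Q) = Σ P(x) log₂(P(x)/Q(x))

Computing term by term:
  P(1)·log₂(P(1)/Q(1)) = 0.2814·log₂(0.2814/0.0872) = 0.47563
  P(2)·log₂(P(2)/Q(2)) = 0.1068·log₂(0.1068/0.0376) = 0.16085
  P(3)·log₂(P(3)/Q(3)) = 0.1057·log₂(0.1057/0.012) = 0.33178
  P(4)·log₂(P(4)/Q(4)) = 0.5061·log₂(0.5061/0.8632) = -0.38983

D_KL(P||Q) = 0.47563 + 0.16085 + 0.33178 - 0.38983 = 0.57843 ≈ 0.5784 bits

D_KL(Q||P) = Σ Q(x) log₂(Q(x)/P(x))

Computing term by term:
  Q(1)·log₂(Q(1)/P(1)) = 0.0872·log₂(0.0872/0.2814) = -0.14739
  Q(2)·log₂(Q(2)/P(2)) = 0.0376·log₂(0.0376/0.1068) = -0.05663
  Q(3)·log₂(Q(3)/P(3)) = 0.012·log₂(0.012/0.1057) = -0.03767
  Q(4)·log₂(Q(4)/P(4)) = 0.8632·log₂(0.8632/0.5061) = 0.66490

D_KL(Q||P) = -0.14739 - 0.05663 - 0.03767 + 0.66490 = 0.42321 ≈ 0.4232 bits

These are NOT equal (difference: 0.1552 bits). KL divergence is asymmetric: D_KL(P||Q) ≠ D_KL(Q||P) in general.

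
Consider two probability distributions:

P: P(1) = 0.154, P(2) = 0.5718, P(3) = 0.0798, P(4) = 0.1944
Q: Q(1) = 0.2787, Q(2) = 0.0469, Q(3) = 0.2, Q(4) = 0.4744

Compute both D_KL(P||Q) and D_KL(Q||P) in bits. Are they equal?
D_KL(P||Q) = 1.5752 bits, D_KL(Q||P) = 0.9450 bits. No, they are not equal.

D_KL(P||Q) = Σ P(x) log₂(P(x)/Q(x))

Computing term by term:
  P(1)·log₂(P(1)/Q(1)) = 0.154·log₂(0.154/0.2787) = -0.13179
  P(2)·log₂(P(2)/Q(2)) = 0.5718·log₂(0.5718/0.0469) = 2.06297
  P(3)·log₂(P(3)/Q(3)) = 0.0798·log₂(0.0798/0.2) = -0.10578
  P(4)·log₂(P(4)/Q(4)) = 0.1944·log₂(0.1944/0.4744) = -0.25021

D_KL(P||Q) = -0.13179 + 2.06297 - 0.10578 - 0.25021 = 1.57519 ≈ 1.5752 bits

D_KL(Q||P) = Σ Q(x) log₂(Q(x)/P(x))

Computing term by term:
  Q(1)·log₂(Q(1)/P(1)) = 0.2787·log₂(0.2787/0.154) = 0.23851
  Q(2)·log₂(Q(2)/P(2)) = 0.0469·log₂(0.0469/0.5718) = -0.16921
  Q(3)·log₂(Q(3)/P(3)) = 0.2·log₂(0.2/0.0798) = 0.26511
  Q(4)·log₂(Q(4)/P(4)) = 0.4744·log₂(0.4744/0.1944) = 0.61059

D_KL(Q||P) = 0.23851 - 0.16921 + 0.26511 + 0.61059 = 0.94500 ≈ 0.9450 bits

These are NOT equal (difference: 0.6302 bits). KL divergence is asymmetric: D_KL(P||Q) ≠ D_KL(Q||P) in general.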